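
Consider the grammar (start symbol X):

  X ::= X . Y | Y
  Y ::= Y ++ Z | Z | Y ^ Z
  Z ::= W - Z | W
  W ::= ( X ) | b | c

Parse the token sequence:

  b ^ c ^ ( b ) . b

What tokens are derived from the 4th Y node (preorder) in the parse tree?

[X [X [Y [Y [Y [Z [W b]]] ^ [Z [W c]]] ^ [Z [W ( [X [Y [Z [W b]]]] )]]]] . [Y [Z [W b]]]]

b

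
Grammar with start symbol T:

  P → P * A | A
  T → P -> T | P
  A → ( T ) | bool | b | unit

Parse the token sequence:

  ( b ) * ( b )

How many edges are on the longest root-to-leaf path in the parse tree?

[T [P [P [A ( [T [P [A b]]] )]] * [A ( [T [P [A b]]] )]]]

7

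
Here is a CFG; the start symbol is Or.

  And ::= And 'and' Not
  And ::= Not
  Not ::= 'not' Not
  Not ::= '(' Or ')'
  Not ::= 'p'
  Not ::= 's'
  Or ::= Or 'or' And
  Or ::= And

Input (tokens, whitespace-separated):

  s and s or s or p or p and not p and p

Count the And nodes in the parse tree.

[Or [Or [Or [Or [And [And [Not s]] and [Not s]]] or [And [Not s]]] or [And [Not p]]] or [And [And [And [Not p]] and [Not not [Not p]]] and [Not p]]]

7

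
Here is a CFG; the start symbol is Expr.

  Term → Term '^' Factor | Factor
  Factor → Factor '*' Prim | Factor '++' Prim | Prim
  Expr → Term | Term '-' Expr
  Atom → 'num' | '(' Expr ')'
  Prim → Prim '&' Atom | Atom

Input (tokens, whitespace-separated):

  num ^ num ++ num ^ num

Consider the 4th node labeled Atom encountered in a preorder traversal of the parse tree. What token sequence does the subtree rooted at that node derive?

num

[Expr [Term [Term [Term [Factor [Prim [Atom num]]]] ^ [Factor [Factor [Prim [Atom num]]] ++ [Prim [Atom num]]]] ^ [Factor [Prim [Atom num]]]]]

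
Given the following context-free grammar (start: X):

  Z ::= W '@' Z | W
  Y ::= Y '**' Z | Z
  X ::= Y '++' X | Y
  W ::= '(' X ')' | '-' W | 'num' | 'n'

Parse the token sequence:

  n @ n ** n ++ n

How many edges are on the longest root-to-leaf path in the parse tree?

[X [Y [Y [Z [W n] @ [Z [W n]]]] ** [Z [W n]]] ++ [X [Y [Z [W n]]]]]

6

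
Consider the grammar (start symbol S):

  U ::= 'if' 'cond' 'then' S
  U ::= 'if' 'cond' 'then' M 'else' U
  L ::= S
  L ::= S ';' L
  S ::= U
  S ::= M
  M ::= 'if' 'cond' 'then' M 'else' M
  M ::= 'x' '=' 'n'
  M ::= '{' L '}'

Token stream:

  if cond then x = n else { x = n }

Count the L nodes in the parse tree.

1

[S [M if cond then [M x = n] else [M { [L [S [M x = n]]] }]]]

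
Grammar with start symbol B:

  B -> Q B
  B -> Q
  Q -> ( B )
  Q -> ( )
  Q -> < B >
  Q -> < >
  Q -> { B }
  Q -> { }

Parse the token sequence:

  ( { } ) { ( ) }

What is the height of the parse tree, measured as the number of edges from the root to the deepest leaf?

5

[B [Q ( [B [Q { }]] )] [B [Q { [B [Q ( )]] }]]]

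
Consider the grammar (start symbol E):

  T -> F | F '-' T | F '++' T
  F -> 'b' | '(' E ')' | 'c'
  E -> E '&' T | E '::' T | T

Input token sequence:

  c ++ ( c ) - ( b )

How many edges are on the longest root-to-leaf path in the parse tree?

8

[E [T [F c] ++ [T [F ( [E [T [F c]]] )] - [T [F ( [E [T [F b]]] )]]]]]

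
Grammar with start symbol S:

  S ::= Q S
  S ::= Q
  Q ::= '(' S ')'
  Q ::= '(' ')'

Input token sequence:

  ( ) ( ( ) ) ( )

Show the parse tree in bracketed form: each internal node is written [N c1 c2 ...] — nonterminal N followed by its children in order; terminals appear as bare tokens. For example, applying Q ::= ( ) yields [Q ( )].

S
Q S
( ) S
( ) Q S
( ) ( S ) S
( ) ( Q ) S
( ) ( ( ) ) S
( ) ( ( ) ) Q
( ) ( ( ) ) ( )

[S [Q ( )] [S [Q ( [S [Q ( )]] )] [S [Q ( )]]]]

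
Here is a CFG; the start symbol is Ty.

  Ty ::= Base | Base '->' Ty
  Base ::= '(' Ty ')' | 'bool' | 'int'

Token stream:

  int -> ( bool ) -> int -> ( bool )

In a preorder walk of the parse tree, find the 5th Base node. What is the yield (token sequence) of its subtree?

( bool )

[Ty [Base int] -> [Ty [Base ( [Ty [Base bool]] )] -> [Ty [Base int] -> [Ty [Base ( [Ty [Base bool]] )]]]]]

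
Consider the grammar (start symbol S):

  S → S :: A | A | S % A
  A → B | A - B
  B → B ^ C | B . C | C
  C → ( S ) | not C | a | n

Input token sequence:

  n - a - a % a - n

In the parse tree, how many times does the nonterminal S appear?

[S [S [A [A [A [B [C n]]] - [B [C a]]] - [B [C a]]]] % [A [A [B [C a]]] - [B [C n]]]]

2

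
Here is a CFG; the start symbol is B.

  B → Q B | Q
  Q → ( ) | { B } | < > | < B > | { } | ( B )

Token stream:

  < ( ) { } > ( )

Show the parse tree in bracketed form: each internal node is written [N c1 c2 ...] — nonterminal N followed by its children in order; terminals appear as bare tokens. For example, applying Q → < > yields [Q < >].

[B [Q < [B [Q ( )] [B [Q { }]]] >] [B [Q ( )]]]

B
Q B
< B > B
< Q B > B
< ( ) B > B
< ( ) Q > B
< ( ) { } > B
< ( ) { } > Q
< ( ) { } > ( )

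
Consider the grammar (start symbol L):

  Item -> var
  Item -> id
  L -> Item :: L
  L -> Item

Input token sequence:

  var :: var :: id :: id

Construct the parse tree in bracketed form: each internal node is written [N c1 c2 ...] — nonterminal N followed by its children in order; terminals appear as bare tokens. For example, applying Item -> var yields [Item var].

[L [Item var] :: [L [Item var] :: [L [Item id] :: [L [Item id]]]]]

L
Item :: L
var :: L
var :: Item :: L
var :: var :: L
var :: var :: Item :: L
var :: var :: id :: L
var :: var :: id :: Item
var :: var :: id :: id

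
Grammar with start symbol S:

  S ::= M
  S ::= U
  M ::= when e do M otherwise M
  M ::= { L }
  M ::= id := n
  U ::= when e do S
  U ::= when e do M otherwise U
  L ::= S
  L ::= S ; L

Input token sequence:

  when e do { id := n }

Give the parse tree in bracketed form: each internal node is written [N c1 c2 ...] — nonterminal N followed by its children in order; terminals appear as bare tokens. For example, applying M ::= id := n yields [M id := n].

[S [U when e do [S [M { [L [S [M id := n]]] }]]]]

S
U
when e do S
when e do M
when e do { L }
when e do { S }
when e do { M }
when e do { id := n }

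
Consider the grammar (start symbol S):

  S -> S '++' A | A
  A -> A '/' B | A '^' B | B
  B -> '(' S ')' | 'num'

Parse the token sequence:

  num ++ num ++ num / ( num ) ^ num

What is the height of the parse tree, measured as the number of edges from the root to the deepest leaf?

7

[S [S [S [A [B num]]] ++ [A [B num]]] ++ [A [A [A [B num]] / [B ( [S [A [B num]]] )]] ^ [B num]]]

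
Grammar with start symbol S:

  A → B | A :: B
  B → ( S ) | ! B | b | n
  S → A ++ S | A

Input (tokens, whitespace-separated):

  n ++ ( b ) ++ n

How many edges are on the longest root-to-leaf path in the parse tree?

[S [A [B n]] ++ [S [A [B ( [S [A [B b]]] )]] ++ [S [A [B n]]]]]

7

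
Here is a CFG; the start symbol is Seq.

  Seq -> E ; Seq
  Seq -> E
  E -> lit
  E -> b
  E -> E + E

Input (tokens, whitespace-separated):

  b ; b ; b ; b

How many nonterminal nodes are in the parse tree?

8

[Seq [E b] ; [Seq [E b] ; [Seq [E b] ; [Seq [E b]]]]]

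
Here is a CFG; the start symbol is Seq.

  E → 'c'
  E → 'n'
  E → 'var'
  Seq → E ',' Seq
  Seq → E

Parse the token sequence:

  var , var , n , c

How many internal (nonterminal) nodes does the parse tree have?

[Seq [E var] , [Seq [E var] , [Seq [E n] , [Seq [E c]]]]]

8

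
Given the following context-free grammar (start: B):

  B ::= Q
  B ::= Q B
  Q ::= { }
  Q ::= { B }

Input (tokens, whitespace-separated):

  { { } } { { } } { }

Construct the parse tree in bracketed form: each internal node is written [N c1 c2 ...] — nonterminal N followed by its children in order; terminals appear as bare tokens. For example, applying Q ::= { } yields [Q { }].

B
Q B
{ B } B
{ Q } B
{ { } } B
{ { } } Q B
{ { } } { B } B
{ { } } { Q } B
{ { } } { { } } B
{ { } } { { } } Q
{ { } } { { } } { }

[B [Q { [B [Q { }]] }] [B [Q { [B [Q { }]] }] [B [Q { }]]]]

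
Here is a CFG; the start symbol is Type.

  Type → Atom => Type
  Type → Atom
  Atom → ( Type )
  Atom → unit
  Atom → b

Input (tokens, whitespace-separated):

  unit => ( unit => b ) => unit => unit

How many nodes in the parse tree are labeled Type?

[Type [Atom unit] => [Type [Atom ( [Type [Atom unit] => [Type [Atom b]]] )] => [Type [Atom unit] => [Type [Atom unit]]]]]

6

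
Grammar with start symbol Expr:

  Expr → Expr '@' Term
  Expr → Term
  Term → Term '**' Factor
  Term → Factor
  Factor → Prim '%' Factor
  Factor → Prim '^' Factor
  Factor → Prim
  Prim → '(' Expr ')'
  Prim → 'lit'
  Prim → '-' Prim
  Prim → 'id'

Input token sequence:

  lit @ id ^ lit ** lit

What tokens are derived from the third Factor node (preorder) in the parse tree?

[Expr [Expr [Term [Factor [Prim lit]]]] @ [Term [Term [Factor [Prim id] ^ [Factor [Prim lit]]]] ** [Factor [Prim lit]]]]

lit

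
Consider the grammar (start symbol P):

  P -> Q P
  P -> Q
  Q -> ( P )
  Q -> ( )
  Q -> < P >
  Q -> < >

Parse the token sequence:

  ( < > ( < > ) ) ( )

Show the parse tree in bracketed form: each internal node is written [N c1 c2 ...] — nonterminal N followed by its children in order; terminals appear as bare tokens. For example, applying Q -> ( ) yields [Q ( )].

[P [Q ( [P [Q < >] [P [Q ( [P [Q < >]] )]]] )] [P [Q ( )]]]

P
Q P
( P ) P
( Q P ) P
( < > P ) P
( < > Q ) P
( < > ( P ) ) P
( < > ( Q ) ) P
( < > ( < > ) ) P
( < > ( < > ) ) Q
( < > ( < > ) ) ( )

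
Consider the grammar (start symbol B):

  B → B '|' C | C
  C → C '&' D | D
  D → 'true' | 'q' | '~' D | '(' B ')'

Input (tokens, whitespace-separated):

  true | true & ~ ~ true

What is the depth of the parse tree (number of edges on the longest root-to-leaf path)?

[B [B [C [D true]]] | [C [C [D true]] & [D ~ [D ~ [D true]]]]]

5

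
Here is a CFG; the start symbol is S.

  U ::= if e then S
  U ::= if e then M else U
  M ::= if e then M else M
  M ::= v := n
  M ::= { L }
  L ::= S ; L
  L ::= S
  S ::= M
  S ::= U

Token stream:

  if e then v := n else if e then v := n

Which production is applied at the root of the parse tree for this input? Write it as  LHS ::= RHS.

[S [U if e then [M v := n] else [U if e then [S [M v := n]]]]]

S ::= U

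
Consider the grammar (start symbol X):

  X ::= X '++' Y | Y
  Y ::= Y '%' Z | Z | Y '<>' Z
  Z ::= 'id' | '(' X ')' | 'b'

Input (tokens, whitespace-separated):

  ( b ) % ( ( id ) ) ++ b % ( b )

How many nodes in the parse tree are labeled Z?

[X [X [Y [Y [Z ( [X [Y [Z b]]] )]] % [Z ( [X [Y [Z ( [X [Y [Z id]]] )]]] )]]] ++ [Y [Y [Z b]] % [Z ( [X [Y [Z b]]] )]]]

8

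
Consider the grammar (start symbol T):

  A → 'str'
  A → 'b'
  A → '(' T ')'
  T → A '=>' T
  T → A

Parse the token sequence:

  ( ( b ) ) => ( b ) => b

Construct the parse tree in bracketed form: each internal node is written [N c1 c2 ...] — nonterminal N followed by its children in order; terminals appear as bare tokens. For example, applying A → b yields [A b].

T
A => T
( T ) => T
( A ) => T
( ( T ) ) => T
( ( A ) ) => T
( ( b ) ) => T
( ( b ) ) => A => T
( ( b ) ) => ( T ) => T
( ( b ) ) => ( A ) => T
( ( b ) ) => ( b ) => T
( ( b ) ) => ( b ) => A
( ( b ) ) => ( b ) => b

[T [A ( [T [A ( [T [A b]] )]] )] => [T [A ( [T [A b]] )] => [T [A b]]]]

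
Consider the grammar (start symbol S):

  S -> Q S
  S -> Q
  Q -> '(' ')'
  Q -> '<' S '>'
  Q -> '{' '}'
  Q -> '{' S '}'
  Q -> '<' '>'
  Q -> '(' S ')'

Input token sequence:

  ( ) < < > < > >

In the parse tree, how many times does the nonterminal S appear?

[S [Q ( )] [S [Q < [S [Q < >] [S [Q < >]]] >]]]

4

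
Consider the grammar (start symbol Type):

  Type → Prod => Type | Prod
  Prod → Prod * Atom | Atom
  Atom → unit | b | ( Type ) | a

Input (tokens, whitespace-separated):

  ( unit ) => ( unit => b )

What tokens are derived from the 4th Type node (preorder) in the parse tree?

unit => b

[Type [Prod [Atom ( [Type [Prod [Atom unit]]] )]] => [Type [Prod [Atom ( [Type [Prod [Atom unit]] => [Type [Prod [Atom b]]]] )]]]]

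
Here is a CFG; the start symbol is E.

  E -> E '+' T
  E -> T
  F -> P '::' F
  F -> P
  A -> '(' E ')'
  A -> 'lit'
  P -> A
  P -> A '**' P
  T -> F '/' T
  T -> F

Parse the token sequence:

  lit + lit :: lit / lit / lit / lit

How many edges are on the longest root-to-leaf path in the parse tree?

8

[E [E [T [F [P [A lit]]]]] + [T [F [P [A lit]] :: [F [P [A lit]]]] / [T [F [P [A lit]]] / [T [F [P [A lit]]] / [T [F [P [A lit]]]]]]]]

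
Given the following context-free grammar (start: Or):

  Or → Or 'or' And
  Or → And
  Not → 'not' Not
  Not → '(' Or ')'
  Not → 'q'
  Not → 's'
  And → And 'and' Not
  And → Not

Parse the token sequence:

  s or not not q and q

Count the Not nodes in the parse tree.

[Or [Or [And [Not s]]] or [And [And [Not not [Not not [Not q]]]] and [Not q]]]

5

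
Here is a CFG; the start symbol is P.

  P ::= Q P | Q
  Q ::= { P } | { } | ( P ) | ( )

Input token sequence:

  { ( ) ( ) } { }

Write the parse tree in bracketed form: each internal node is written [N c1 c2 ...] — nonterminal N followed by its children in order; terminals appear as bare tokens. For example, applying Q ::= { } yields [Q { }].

[P [Q { [P [Q ( )] [P [Q ( )]]] }] [P [Q { }]]]

P
Q P
{ P } P
{ Q P } P
{ ( ) P } P
{ ( ) Q } P
{ ( ) ( ) } P
{ ( ) ( ) } Q
{ ( ) ( ) } { }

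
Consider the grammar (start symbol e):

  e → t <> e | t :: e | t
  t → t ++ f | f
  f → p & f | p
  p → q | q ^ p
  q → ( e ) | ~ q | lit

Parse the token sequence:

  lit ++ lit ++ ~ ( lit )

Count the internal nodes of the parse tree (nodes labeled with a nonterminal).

19

[e [t [t [t [f [p [q lit]]]] ++ [f [p [q lit]]]] ++ [f [p [q ~ [q ( [e [t [f [p [q lit]]]]] )]]]]]]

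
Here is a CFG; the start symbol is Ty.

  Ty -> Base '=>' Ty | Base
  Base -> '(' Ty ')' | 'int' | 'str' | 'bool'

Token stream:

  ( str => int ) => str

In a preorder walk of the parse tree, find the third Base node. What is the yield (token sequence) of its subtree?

int

[Ty [Base ( [Ty [Base str] => [Ty [Base int]]] )] => [Ty [Base str]]]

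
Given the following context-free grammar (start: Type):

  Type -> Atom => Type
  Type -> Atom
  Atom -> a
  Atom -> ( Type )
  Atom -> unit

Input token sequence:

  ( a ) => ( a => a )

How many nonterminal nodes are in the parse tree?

[Type [Atom ( [Type [Atom a]] )] => [Type [Atom ( [Type [Atom a] => [Type [Atom a]]] )]]]

10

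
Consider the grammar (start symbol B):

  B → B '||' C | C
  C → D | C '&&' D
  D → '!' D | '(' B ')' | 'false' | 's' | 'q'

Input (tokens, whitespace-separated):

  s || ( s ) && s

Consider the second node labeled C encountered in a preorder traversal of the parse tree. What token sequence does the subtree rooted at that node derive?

( s ) && s

[B [B [C [D s]]] || [C [C [D ( [B [C [D s]]] )]] && [D s]]]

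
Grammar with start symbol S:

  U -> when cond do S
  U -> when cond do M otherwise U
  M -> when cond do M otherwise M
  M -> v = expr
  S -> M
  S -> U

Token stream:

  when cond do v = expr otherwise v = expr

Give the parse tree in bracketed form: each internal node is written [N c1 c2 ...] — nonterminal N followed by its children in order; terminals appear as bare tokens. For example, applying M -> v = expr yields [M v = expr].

S
M
when cond do M otherwise M
when cond do v = expr otherwise M
when cond do v = expr otherwise v = expr

[S [M when cond do [M v = expr] otherwise [M v = expr]]]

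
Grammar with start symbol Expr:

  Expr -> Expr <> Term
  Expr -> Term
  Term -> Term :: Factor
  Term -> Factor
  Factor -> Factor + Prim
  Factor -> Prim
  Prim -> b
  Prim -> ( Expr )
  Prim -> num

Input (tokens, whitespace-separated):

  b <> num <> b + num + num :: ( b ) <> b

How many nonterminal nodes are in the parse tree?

27

[Expr [Expr [Expr [Expr [Term [Factor [Prim b]]]] <> [Term [Factor [Prim num]]]] <> [Term [Term [Factor [Factor [Factor [Prim b]] + [Prim num]] + [Prim num]]] :: [Factor [Prim ( [Expr [Term [Factor [Prim b]]]] )]]]] <> [Term [Factor [Prim b]]]]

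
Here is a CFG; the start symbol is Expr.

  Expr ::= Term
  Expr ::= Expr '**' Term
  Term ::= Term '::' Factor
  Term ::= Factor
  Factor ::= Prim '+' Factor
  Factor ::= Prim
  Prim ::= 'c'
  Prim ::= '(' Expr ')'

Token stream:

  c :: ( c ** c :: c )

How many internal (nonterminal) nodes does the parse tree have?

18

[Expr [Term [Term [Factor [Prim c]]] :: [Factor [Prim ( [Expr [Expr [Term [Factor [Prim c]]]] ** [Term [Term [Factor [Prim c]]] :: [Factor [Prim c]]]] )]]]]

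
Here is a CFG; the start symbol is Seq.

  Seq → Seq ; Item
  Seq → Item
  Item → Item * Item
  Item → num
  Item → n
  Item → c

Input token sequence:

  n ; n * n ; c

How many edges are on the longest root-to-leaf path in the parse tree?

[Seq [Seq [Seq [Item n]] ; [Item [Item n] * [Item n]]] ; [Item c]]

4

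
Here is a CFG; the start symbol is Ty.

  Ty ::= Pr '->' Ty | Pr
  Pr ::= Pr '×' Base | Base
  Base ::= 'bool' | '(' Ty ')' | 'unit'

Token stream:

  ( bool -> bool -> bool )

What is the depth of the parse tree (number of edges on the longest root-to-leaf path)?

8

[Ty [Pr [Base ( [Ty [Pr [Base bool]] -> [Ty [Pr [Base bool]] -> [Ty [Pr [Base bool]]]]] )]]]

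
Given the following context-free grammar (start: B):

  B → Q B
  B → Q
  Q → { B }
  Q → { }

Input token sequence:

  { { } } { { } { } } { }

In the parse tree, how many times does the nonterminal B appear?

6

[B [Q { [B [Q { }]] }] [B [Q { [B [Q { }] [B [Q { }]]] }] [B [Q { }]]]]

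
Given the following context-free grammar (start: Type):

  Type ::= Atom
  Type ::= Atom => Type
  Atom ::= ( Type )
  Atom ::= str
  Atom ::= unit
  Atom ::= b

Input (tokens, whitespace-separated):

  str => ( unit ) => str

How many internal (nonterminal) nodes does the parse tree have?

[Type [Atom str] => [Type [Atom ( [Type [Atom unit]] )] => [Type [Atom str]]]]

8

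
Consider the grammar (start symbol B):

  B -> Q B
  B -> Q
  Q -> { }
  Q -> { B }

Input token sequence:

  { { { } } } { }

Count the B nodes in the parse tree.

[B [Q { [B [Q { [B [Q { }]] }]] }] [B [Q { }]]]

4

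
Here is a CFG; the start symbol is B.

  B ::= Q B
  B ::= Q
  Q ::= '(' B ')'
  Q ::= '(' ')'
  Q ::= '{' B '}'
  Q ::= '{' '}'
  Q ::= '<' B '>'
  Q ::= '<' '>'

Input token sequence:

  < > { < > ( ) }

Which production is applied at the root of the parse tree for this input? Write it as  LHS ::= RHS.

B ::= Q B

[B [Q < >] [B [Q { [B [Q < >] [B [Q ( )]]] }]]]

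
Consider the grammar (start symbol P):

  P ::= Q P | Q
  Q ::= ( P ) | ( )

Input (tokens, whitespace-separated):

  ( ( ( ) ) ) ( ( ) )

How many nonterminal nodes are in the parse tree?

10

[P [Q ( [P [Q ( [P [Q ( )]] )]] )] [P [Q ( [P [Q ( )]] )]]]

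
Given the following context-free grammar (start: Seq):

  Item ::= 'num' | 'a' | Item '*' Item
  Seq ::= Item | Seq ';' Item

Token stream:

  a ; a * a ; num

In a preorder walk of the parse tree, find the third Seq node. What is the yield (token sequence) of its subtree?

a

[Seq [Seq [Seq [Item a]] ; [Item [Item a] * [Item a]]] ; [Item num]]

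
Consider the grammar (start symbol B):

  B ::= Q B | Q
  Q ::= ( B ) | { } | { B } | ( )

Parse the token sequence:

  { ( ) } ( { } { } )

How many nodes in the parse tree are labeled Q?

[B [Q { [B [Q ( )]] }] [B [Q ( [B [Q { }] [B [Q { }]]] )]]]

5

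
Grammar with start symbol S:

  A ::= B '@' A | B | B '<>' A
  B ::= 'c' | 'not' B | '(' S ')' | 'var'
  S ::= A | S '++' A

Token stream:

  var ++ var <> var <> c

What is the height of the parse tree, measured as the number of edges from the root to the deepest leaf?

[S [S [A [B var]]] ++ [A [B var] <> [A [B var] <> [A [B c]]]]]

5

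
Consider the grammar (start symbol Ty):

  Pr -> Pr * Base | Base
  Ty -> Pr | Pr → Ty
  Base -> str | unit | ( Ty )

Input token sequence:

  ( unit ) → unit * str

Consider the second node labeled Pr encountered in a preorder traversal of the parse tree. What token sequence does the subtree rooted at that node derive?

[Ty [Pr [Base ( [Ty [Pr [Base unit]]] )]] → [Ty [Pr [Pr [Base unit]] * [Base str]]]]

unit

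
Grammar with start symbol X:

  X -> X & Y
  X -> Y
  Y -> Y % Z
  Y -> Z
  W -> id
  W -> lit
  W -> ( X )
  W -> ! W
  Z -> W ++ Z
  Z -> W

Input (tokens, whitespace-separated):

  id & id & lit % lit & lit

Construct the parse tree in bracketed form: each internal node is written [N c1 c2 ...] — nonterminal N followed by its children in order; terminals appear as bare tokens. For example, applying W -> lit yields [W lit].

[X [X [X [X [Y [Z [W id]]]] & [Y [Z [W id]]]] & [Y [Y [Z [W lit]]] % [Z [W lit]]]] & [Y [Z [W lit]]]]

X
X & Y
X & Y & Y
X & Y & Y & Y
Y & Y & Y & Y
Z & Y & Y & Y
W & Y & Y & Y
id & Y & Y & Y
id & Z & Y & Y
id & W & Y & Y
id & id & Y & Y
id & id & Y % Z & Y
id & id & Z % Z & Y
id & id & W % Z & Y
id & id & lit % Z & Y
id & id & lit % W & Y
id & id & lit % lit & Y
id & id & lit % lit & Z
id & id & lit % lit & W
id & id & lit % lit & lit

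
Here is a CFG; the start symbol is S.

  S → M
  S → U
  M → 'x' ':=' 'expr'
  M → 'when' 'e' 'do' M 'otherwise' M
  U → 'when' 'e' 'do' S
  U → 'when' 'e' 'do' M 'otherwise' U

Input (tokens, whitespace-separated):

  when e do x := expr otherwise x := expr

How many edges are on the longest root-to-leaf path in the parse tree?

3

[S [M when e do [M x := expr] otherwise [M x := expr]]]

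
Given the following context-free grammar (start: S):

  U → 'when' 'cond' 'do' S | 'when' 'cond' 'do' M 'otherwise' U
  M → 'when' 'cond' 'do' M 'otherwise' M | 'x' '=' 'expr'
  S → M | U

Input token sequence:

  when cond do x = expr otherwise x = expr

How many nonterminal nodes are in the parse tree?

[S [M when cond do [M x = expr] otherwise [M x = expr]]]

4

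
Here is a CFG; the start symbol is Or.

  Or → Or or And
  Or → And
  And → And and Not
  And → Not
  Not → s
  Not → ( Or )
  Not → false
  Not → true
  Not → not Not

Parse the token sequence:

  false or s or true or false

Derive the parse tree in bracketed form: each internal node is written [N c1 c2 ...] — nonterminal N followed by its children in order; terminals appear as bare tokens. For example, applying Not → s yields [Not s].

[Or [Or [Or [Or [And [Not false]]] or [And [Not s]]] or [And [Not true]]] or [And [Not false]]]

Or
Or or And
Or or And or And
Or or And or And or And
And or And or And or And
Not or And or And or And
false or And or And or And
false or Not or And or And
false or s or And or And
false or s or Not or And
false or s or true or And
false or s or true or Not
false or s or true or false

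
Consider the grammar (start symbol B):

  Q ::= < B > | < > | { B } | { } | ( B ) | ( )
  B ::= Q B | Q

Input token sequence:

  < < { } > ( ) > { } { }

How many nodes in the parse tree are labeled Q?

[B [Q < [B [Q < [B [Q { }]] >] [B [Q ( )]]] >] [B [Q { }] [B [Q { }]]]]

6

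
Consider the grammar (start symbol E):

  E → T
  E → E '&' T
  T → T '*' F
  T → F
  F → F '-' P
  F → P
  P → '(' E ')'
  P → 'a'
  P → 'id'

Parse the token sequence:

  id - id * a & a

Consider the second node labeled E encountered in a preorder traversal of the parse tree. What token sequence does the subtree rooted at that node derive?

[E [E [T [T [F [F [P id]] - [P id]]] * [F [P a]]]] & [T [F [P a]]]]

id - id * a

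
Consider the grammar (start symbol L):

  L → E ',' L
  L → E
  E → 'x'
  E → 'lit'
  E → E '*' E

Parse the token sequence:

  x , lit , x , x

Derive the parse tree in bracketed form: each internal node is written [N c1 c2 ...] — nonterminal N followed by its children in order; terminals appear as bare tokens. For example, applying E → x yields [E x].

[L [E x] , [L [E lit] , [L [E x] , [L [E x]]]]]

L
E , L
x , L
x , E , L
x , lit , L
x , lit , E , L
x , lit , x , L
x , lit , x , E
x , lit , x , x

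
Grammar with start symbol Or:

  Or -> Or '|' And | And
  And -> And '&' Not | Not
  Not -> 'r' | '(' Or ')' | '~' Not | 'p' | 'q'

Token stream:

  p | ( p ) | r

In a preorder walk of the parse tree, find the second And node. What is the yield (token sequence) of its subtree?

( p )

[Or [Or [Or [And [Not p]]] | [And [Not ( [Or [And [Not p]]] )]]] | [And [Not r]]]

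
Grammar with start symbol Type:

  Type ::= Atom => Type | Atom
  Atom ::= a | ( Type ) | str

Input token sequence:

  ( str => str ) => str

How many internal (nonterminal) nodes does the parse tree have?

8

[Type [Atom ( [Type [Atom str] => [Type [Atom str]]] )] => [Type [Atom str]]]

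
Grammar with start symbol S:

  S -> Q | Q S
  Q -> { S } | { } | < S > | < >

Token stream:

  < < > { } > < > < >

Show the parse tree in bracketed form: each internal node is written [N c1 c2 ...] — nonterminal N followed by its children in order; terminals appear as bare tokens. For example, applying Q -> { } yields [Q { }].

S
Q S
< S > S
< Q S > S
< < > S > S
< < > Q > S
< < > { } > S
< < > { } > Q S
< < > { } > < > S
< < > { } > < > Q
< < > { } > < > < >

[S [Q < [S [Q < >] [S [Q { }]]] >] [S [Q < >] [S [Q < >]]]]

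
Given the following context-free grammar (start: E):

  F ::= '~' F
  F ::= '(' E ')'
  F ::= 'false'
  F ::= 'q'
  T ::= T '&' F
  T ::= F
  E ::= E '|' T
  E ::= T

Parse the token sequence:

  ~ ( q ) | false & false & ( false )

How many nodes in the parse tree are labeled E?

4

[E [E [T [F ~ [F ( [E [T [F q]]] )]]]] | [T [T [T [F false]] & [F false]] & [F ( [E [T [F false]]] )]]]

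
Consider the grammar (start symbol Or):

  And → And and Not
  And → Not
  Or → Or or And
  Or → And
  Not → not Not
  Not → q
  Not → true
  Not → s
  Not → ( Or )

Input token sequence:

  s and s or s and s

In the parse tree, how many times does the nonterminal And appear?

[Or [Or [And [And [Not s]] and [Not s]]] or [And [And [Not s]] and [Not s]]]

4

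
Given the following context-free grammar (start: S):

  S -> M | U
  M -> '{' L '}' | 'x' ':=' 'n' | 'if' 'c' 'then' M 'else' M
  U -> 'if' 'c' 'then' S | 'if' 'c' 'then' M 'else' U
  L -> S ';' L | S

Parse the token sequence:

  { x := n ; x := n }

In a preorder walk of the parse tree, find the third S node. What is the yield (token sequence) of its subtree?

x := n

[S [M { [L [S [M x := n]] ; [L [S [M x := n]]]] }]]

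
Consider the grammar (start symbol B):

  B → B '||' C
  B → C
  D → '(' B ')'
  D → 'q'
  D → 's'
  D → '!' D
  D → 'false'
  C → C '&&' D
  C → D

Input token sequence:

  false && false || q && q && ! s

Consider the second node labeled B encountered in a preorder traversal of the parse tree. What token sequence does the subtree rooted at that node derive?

[B [B [C [C [D false]] && [D false]]] || [C [C [C [D q]] && [D q]] && [D ! [D s]]]]

false && false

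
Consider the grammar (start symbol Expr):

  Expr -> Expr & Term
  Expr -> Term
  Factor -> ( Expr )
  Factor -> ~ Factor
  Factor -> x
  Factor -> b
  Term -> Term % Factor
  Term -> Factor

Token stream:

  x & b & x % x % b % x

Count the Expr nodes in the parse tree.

[Expr [Expr [Expr [Term [Factor x]]] & [Term [Factor b]]] & [Term [Term [Term [Term [Factor x]] % [Factor x]] % [Factor b]] % [Factor x]]]

3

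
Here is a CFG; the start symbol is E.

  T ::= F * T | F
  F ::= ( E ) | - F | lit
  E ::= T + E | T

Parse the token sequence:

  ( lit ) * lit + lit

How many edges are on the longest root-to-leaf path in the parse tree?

6

[E [T [F ( [E [T [F lit]]] )] * [T [F lit]]] + [E [T [F lit]]]]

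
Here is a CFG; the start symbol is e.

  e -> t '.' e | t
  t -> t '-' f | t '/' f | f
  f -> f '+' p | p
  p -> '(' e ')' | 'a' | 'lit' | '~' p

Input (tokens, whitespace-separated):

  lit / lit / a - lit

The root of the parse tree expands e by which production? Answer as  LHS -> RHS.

[e [t [t [t [t [f [p lit]]] / [f [p lit]]] / [f [p a]]] - [f [p lit]]]]

e -> t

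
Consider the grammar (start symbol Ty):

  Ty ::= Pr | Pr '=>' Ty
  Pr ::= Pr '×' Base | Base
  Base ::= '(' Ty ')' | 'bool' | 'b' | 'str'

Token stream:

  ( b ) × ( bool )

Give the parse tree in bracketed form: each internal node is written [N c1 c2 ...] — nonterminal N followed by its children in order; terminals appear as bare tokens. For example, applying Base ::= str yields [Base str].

Ty
Pr
Pr × Base
Base × Base
( Ty ) × Base
( Pr ) × Base
( Base ) × Base
( b ) × Base
( b ) × ( Ty )
( b ) × ( Pr )
( b ) × ( Base )
( b ) × ( bool )

[Ty [Pr [Pr [Base ( [Ty [Pr [Base b]]] )]] × [Base ( [Ty [Pr [Base bool]]] )]]]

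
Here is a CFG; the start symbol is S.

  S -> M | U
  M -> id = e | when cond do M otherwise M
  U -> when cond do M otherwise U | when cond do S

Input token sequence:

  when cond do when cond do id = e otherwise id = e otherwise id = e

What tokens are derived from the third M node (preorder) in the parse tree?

[S [M when cond do [M when cond do [M id = e] otherwise [M id = e]] otherwise [M id = e]]]

id = e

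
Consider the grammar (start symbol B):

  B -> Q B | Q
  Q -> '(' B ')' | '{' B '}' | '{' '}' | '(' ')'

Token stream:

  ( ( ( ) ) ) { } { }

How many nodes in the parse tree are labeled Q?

5

[B [Q ( [B [Q ( [B [Q ( )]] )]] )] [B [Q { }] [B [Q { }]]]]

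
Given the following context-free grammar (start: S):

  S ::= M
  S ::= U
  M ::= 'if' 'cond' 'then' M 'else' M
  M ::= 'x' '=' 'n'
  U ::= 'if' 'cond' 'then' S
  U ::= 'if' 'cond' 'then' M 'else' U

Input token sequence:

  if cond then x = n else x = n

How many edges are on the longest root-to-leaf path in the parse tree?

3

[S [M if cond then [M x = n] else [M x = n]]]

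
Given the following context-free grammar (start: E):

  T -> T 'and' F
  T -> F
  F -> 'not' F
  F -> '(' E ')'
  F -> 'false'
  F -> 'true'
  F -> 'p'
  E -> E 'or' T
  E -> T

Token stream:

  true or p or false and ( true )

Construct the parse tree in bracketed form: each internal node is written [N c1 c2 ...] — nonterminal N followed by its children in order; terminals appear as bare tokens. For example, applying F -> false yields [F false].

E
E or T
E or T or T
T or T or T
F or T or T
true or T or T
true or F or T
true or p or T
true or p or T and F
true or p or F and F
true or p or false and F
true or p or false and ( E )
true or p or false and ( T )
true or p or false and ( F )
true or p or false and ( true )

[E [E [E [T [F true]]] or [T [F p]]] or [T [T [F false]] and [F ( [E [T [F true]]] )]]]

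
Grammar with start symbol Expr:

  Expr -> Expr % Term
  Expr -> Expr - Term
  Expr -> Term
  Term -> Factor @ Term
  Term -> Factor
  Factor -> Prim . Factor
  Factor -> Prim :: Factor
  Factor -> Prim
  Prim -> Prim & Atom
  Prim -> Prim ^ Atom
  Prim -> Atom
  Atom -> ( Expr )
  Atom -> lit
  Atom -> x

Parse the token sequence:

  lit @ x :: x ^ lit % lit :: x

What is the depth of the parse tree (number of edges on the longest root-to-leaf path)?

9

[Expr [Expr [Term [Factor [Prim [Atom lit]]] @ [Term [Factor [Prim [Atom x]] :: [Factor [Prim [Prim [Atom x]] ^ [Atom lit]]]]]]] % [Term [Factor [Prim [Atom lit]] :: [Factor [Prim [Atom x]]]]]]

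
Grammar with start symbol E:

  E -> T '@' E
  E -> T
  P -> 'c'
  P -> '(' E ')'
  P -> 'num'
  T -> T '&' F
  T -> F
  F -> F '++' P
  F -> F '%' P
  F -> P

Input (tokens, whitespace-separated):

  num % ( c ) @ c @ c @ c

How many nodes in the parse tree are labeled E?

5

[E [T [F [F [P num]] % [P ( [E [T [F [P c]]]] )]]] @ [E [T [F [P c]]] @ [E [T [F [P c]]] @ [E [T [F [P c]]]]]]]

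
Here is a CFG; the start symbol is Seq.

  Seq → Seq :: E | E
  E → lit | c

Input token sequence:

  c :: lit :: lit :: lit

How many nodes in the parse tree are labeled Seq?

4

[Seq [Seq [Seq [Seq [E c]] :: [E lit]] :: [E lit]] :: [E lit]]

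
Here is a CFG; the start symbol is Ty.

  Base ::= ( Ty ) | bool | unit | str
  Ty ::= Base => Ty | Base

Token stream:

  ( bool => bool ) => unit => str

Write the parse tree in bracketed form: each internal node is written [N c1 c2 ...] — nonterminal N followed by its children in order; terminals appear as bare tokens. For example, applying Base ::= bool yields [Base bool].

Ty
Base => Ty
( Ty ) => Ty
( Base => Ty ) => Ty
( bool => Ty ) => Ty
( bool => Base ) => Ty
( bool => bool ) => Ty
( bool => bool ) => Base => Ty
( bool => bool ) => unit => Ty
( bool => bool ) => unit => Base
( bool => bool ) => unit => str

[Ty [Base ( [Ty [Base bool] => [Ty [Base bool]]] )] => [Ty [Base unit] => [Ty [Base str]]]]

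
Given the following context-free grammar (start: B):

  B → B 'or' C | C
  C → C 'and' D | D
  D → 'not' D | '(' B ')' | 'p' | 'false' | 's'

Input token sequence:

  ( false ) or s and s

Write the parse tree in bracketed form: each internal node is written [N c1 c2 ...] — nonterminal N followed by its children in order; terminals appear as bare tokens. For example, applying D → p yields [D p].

B
B or C
C or C
D or C
( B ) or C
( C ) or C
( D ) or C
( false ) or C
( false ) or C and D
( false ) or D and D
( false ) or s and D
( false ) or s and s

[B [B [C [D ( [B [C [D false]]] )]]] or [C [C [D s]] and [D s]]]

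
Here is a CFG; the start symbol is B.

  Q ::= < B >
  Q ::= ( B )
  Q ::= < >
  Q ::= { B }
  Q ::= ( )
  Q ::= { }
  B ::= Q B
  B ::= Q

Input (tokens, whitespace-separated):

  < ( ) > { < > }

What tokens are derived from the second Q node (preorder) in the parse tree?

[B [Q < [B [Q ( )]] >] [B [Q { [B [Q < >]] }]]]

( )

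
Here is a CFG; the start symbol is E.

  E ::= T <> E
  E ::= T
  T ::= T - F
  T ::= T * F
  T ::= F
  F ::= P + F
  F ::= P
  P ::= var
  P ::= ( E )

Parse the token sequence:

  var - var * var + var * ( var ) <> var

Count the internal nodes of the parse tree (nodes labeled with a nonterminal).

[E [T [T [T [T [F [P var]]] - [F [P var]]] * [F [P var] + [F [P var]]]] * [F [P ( [E [T [F [P var]]]] )]]] <> [E [T [F [P var]]]]]

23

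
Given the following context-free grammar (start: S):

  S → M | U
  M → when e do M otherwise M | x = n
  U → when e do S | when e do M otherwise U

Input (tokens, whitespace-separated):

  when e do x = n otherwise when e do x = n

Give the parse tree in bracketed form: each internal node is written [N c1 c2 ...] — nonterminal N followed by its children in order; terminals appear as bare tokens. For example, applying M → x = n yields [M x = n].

[S [U when e do [M x = n] otherwise [U when e do [S [M x = n]]]]]

S
U
when e do M otherwise U
when e do x = n otherwise U
when e do x = n otherwise when e do S
when e do x = n otherwise when e do M
when e do x = n otherwise when e do x = n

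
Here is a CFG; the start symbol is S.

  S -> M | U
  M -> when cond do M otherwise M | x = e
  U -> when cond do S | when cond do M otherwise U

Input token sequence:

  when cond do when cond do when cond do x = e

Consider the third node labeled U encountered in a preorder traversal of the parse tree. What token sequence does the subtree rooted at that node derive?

when cond do x = e

[S [U when cond do [S [U when cond do [S [U when cond do [S [M x = e]]]]]]]]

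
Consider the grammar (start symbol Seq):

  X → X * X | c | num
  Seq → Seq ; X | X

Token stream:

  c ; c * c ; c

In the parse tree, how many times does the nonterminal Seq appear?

3

[Seq [Seq [Seq [X c]] ; [X [X c] * [X c]]] ; [X c]]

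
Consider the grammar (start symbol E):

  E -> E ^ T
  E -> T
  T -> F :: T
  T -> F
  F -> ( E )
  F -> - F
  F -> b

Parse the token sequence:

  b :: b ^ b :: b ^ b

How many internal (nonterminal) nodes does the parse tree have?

13

[E [E [E [T [F b] :: [T [F b]]]] ^ [T [F b] :: [T [F b]]]] ^ [T [F b]]]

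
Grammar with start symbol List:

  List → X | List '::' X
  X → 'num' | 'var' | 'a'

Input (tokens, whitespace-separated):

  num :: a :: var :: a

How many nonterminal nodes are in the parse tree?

[List [List [List [List [X num]] :: [X a]] :: [X var]] :: [X a]]

8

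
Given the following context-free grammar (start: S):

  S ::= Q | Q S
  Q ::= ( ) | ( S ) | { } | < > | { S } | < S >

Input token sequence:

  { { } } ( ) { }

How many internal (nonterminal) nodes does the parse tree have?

8

[S [Q { [S [Q { }]] }] [S [Q ( )] [S [Q { }]]]]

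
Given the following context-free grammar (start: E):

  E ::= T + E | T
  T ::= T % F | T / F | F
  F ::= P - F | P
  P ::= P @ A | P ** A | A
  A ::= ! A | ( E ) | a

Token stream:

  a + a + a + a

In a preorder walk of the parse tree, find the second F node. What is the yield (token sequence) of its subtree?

a

[E [T [F [P [A a]]]] + [E [T [F [P [A a]]]] + [E [T [F [P [A a]]]] + [E [T [F [P [A a]]]]]]]]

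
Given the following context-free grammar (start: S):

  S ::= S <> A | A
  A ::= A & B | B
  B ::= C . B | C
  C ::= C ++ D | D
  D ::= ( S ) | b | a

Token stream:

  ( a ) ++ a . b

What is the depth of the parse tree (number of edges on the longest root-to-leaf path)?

11

[S [A [B [C [C [D ( [S [A [B [C [D a]]]]] )]] ++ [D a]] . [B [C [D b]]]]]]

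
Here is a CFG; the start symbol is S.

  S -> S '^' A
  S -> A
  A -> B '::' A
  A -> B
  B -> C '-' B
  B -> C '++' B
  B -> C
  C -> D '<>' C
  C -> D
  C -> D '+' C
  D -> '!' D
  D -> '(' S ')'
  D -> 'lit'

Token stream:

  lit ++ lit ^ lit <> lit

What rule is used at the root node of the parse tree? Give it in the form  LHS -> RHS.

[S [S [A [B [C [D lit]] ++ [B [C [D lit]]]]]] ^ [A [B [C [D lit] <> [C [D lit]]]]]]

S -> S '^' A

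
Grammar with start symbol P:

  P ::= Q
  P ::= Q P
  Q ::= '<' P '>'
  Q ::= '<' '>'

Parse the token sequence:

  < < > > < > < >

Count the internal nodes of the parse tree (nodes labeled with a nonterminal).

[P [Q < [P [Q < >]] >] [P [Q < >] [P [Q < >]]]]

8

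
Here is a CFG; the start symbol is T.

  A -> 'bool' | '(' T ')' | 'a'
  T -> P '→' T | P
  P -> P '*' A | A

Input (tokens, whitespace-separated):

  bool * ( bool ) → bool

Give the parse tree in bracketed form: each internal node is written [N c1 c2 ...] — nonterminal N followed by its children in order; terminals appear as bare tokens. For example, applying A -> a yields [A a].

T
P → T
P * A → T
A * A → T
bool * A → T
bool * ( T ) → T
bool * ( P ) → T
bool * ( A ) → T
bool * ( bool ) → T
bool * ( bool ) → P
bool * ( bool ) → A
bool * ( bool ) → bool

[T [P [P [A bool]] * [A ( [T [P [A bool]]] )]] → [T [P [A bool]]]]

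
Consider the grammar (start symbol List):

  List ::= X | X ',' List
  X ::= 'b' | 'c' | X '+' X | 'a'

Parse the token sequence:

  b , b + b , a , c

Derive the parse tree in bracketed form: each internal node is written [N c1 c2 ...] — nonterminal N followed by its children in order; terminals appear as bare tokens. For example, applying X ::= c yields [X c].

List
X , List
b , List
b , X , List
b , X + X , List
b , b + X , List
b , b + b , List
b , b + b , X , List
b , b + b , a , List
b , b + b , a , X
b , b + b , a , c

[List [X b] , [List [X [X b] + [X b]] , [List [X a] , [List [X c]]]]]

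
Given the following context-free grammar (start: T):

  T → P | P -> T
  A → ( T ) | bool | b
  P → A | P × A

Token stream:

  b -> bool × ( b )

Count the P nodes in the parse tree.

[T [P [A b]] -> [T [P [P [A bool]] × [A ( [T [P [A b]]] )]]]]

4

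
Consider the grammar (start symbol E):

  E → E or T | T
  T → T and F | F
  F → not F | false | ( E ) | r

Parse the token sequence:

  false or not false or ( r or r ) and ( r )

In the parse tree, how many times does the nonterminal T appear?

7

[E [E [E [T [F false]]] or [T [F not [F false]]]] or [T [T [F ( [E [E [T [F r]]] or [T [F r]]] )]] and [F ( [E [T [F r]]] )]]]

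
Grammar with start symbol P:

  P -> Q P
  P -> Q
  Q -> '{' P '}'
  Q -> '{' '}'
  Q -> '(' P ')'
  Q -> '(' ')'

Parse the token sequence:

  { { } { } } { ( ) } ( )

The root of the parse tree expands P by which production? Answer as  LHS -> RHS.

P -> Q P

[P [Q { [P [Q { }] [P [Q { }]]] }] [P [Q { [P [Q ( )]] }] [P [Q ( )]]]]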